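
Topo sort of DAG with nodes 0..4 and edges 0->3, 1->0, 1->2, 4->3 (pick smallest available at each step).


Kahn's algorithm, process smallest node first
Order: [1, 0, 2, 4, 3]


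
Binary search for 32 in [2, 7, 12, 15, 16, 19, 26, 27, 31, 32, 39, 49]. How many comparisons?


Search for 32:
[0,11] mid=5 arr[5]=19
[6,11] mid=8 arr[8]=31
[9,11] mid=10 arr[10]=39
[9,9] mid=9 arr[9]=32
Total: 4 comparisons


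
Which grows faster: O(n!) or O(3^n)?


exponential (base 3) grows slower than factorial
O(3^n) is asymptotically smaller; O(n!) grows faster


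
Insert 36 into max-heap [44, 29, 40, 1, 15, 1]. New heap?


Append 36: [44, 29, 40, 1, 15, 1, 36]
Bubble up: no swaps needed
Result: [44, 29, 40, 1, 15, 1, 36]


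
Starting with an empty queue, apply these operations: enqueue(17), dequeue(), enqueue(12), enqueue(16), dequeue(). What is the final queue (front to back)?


enqueue(17) -> [17]
dequeue() returns 17 -> []
enqueue(12) -> [12]
enqueue(16) -> [12, 16]
dequeue() returns 12 -> [16]
Final queue (front to back): [16]


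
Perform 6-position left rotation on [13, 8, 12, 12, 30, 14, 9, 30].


Left rotate by 6: [9, 30, 13, 8, 12, 12, 30, 14]


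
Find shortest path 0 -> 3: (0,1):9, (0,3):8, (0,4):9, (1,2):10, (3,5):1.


Dijkstra from 0:
Distances: {0: 0, 1: 9, 2: 19, 3: 8, 4: 9, 5: 9}
Shortest distance to 3 = 8, path = [0, 3]


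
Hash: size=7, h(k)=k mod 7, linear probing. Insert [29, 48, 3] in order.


Insertions: 29->slot 1; 48->slot 6; 3->slot 3
Table: [None, 29, None, 3, None, None, 48]


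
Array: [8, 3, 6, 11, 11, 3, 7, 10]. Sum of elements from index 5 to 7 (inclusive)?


Prefix sums: [0, 8, 11, 17, 28, 39, 42, 49, 59]
Sum[5..7] = prefix[8] - prefix[5] = 59 - 39 = 20


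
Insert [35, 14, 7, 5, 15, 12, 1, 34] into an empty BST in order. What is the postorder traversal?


Root = 35; build tree by BST insertion.
Postorder traversal: [1, 5, 12, 7, 34, 15, 14, 35]


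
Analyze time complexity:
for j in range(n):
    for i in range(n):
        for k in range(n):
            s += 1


Per nesting level: O(n) * O(n) * O(n) = O(n^3)
Complexity: O(n^3)


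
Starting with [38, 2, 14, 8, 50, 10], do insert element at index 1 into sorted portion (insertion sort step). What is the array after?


After one pass: [2, 38, 14, 8, 50, 10]


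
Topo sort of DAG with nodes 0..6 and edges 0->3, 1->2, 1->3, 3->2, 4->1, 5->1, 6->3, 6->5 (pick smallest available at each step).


Kahn's algorithm, process smallest node first
Order: [0, 4, 6, 5, 1, 3, 2]


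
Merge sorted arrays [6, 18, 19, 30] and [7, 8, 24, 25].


Compare heads, take smaller each step.
Merged: [6, 7, 8, 18, 19, 24, 25, 30]


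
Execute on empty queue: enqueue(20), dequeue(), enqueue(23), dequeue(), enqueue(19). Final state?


enqueue(20) -> [20]
dequeue() returns 20 -> []
enqueue(23) -> [23]
dequeue() returns 23 -> []
enqueue(19) -> [19]
Final queue (front to back): [19]


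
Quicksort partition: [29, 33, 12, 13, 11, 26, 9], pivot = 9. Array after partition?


Elements <= 9 go left of pivot.
Result: [9, 33, 12, 13, 11, 26, 29], pivot at index 0


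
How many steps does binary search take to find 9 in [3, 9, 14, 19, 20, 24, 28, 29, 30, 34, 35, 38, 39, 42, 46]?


Search for 9:
[0,14] mid=7 arr[7]=29
[0,6] mid=3 arr[3]=19
[0,2] mid=1 arr[1]=9
Total: 3 comparisons


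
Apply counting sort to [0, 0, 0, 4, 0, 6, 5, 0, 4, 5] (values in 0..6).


Count array: [5, 0, 0, 0, 2, 2, 1]
Reconstruct: [0, 0, 0, 0, 0, 4, 4, 5, 5, 6]


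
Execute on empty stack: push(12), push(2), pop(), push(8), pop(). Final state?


push(12) -> [12]
push(2) -> [12, 2]
pop() returns 2 -> [12]
push(8) -> [12, 8]
pop() returns 8 -> [12]
Final stack (bottom to top): [12]


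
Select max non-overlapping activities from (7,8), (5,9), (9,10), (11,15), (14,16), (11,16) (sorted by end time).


Greedy: pick earliest-ending, then skip overlaps.
Selected (3 activities): [(7, 8), (9, 10), (11, 15)]


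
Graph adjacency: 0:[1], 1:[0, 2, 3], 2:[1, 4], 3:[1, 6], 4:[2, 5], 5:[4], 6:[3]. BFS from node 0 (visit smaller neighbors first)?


BFS queue: start with [0]
Visit order: [0, 1, 2, 3, 4, 6, 5]


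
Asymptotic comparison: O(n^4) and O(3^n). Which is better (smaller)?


quartic grows slower than exponential (base 3)
O(n^4) is asymptotically smaller; O(3^n) grows faster


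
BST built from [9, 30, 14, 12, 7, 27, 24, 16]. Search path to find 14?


BST root = 9
Search for 14: compare at each node
Path: [9, 30, 14]


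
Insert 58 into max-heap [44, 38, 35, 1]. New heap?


Append 58: [44, 38, 35, 1, 58]
Bubble up: swap idx 4(58) with idx 1(38); swap idx 1(58) with idx 0(44)
Result: [58, 44, 35, 1, 38]


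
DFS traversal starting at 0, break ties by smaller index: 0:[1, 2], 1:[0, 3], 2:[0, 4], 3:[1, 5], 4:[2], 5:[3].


DFS stack-based: start with [0]
Visit order: [0, 1, 3, 5, 2, 4]


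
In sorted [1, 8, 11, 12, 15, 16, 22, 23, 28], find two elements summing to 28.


Two pointers: lo=0, hi=8
Found pair: (12, 16) summing to 28


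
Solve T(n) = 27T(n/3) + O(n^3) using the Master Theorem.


a=27, b=3, c=3. log_3(27)=3 = c=3. Case 2: O(n^c log n) = O(n^3 log n)
Complexity: O(n^3 log n)


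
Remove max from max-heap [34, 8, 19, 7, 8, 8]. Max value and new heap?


Max = 34
Replace root with last, heapify down
Resulting heap: [19, 8, 8, 7, 8]


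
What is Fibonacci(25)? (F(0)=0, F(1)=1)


F(n)=F(n-1)+F(n-2)
...F(23)=28657, F(24)=46368, F(25)=75025


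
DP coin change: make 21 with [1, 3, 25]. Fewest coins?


dp[0]=0; dp[i]=1+min(dp[i-c] for c in coins)
...dp[16]=6, dp[17]=7, dp[18]=6, dp[19]=7, dp[20]=8, dp[21]=7
Minimum coins for 21 = 7


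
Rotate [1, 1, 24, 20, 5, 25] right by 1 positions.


Right rotate by 1: [25, 1, 1, 24, 20, 5]


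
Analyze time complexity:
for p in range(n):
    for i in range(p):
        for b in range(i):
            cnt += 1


Per nesting level: O(n) * O(n) [triangular over p] * O(n) [triangular over i] = O(n^3)
Complexity: O(n^3)


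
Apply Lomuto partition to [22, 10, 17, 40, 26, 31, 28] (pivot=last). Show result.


Elements <= 28 go left of pivot.
Result: [22, 10, 17, 26, 28, 31, 40], pivot at index 4


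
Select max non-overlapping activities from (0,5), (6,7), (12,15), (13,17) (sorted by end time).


Greedy: pick earliest-ending, then skip overlaps.
Selected (3 activities): [(0, 5), (6, 7), (12, 15)]


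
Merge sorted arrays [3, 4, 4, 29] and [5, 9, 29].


Compare heads, take smaller each step.
Merged: [3, 4, 4, 5, 9, 29, 29]


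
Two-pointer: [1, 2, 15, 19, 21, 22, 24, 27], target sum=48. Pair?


Two pointers: lo=0, hi=7
Found pair: (21, 27) summing to 48


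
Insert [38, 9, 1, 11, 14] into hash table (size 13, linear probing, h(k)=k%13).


Insertions: 38->slot 12; 9->slot 9; 1->slot 1; 11->slot 11; 14->slot 2
Table: [None, 1, 14, None, None, None, None, None, None, 9, None, 11, 38]


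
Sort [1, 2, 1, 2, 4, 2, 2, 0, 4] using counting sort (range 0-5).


Count array: [1, 2, 4, 0, 2, 0]
Reconstruct: [0, 1, 1, 2, 2, 2, 2, 4, 4]


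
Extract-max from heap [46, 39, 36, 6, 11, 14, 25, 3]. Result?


Max = 46
Replace root with last, heapify down
Resulting heap: [39, 11, 36, 6, 3, 14, 25]


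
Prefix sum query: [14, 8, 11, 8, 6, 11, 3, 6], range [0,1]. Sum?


Prefix sums: [0, 14, 22, 33, 41, 47, 58, 61, 67]
Sum[0..1] = prefix[2] - prefix[0] = 22 - 0 = 22


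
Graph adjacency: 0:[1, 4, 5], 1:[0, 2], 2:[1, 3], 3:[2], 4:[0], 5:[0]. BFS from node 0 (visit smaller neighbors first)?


BFS queue: start with [0]
Visit order: [0, 1, 4, 5, 2, 3]


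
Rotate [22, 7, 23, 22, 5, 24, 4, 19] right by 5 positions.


Right rotate by 5: [22, 5, 24, 4, 19, 22, 7, 23]


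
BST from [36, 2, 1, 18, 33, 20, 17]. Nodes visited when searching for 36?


BST root = 36
Search for 36: compare at each node
Path: [36]


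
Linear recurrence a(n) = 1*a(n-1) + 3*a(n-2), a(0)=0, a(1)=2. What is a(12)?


Build bottom-up:
...a(10)=2318, a(11)=5366, a(12)=1*5366+3*2318=12320


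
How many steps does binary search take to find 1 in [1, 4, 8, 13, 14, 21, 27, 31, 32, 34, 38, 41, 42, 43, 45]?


Search for 1:
[0,14] mid=7 arr[7]=31
[0,6] mid=3 arr[3]=13
[0,2] mid=1 arr[1]=4
[0,0] mid=0 arr[0]=1
Total: 4 comparisons


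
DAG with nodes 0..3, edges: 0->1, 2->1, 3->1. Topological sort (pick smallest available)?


Kahn's algorithm, process smallest node first
Order: [0, 2, 3, 1]


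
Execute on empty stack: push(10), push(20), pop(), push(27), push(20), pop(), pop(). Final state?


push(10) -> [10]
push(20) -> [10, 20]
pop() returns 20 -> [10]
push(27) -> [10, 27]
push(20) -> [10, 27, 20]
pop() returns 20 -> [10, 27]
pop() returns 27 -> [10]
Final stack (bottom to top): [10]


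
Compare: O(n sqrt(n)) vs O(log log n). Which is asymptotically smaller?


double-logarithmic grows slower than n^1.5
O(log log n) is asymptotically smaller; O(n sqrt(n)) grows faster


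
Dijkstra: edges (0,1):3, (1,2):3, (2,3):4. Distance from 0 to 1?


Dijkstra from 0:
Distances: {0: 0, 1: 3, 2: 6, 3: 10}
Shortest distance to 1 = 3, path = [0, 1]


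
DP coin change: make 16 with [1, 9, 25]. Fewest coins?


dp[0]=0; dp[i]=1+min(dp[i-c] for c in coins)
...dp[11]=3, dp[12]=4, dp[13]=5, dp[14]=6, dp[15]=7, dp[16]=8
Minimum coins for 16 = 8


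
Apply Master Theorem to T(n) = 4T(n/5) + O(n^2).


a=4, b=5, c=2. log_5(4)=0.861 < c=2. Case 3: O(n^c) = O(n^2)
Complexity: O(n^2)


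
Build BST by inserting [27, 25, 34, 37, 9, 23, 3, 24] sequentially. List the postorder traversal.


Root = 27; build tree by BST insertion.
Postorder traversal: [3, 24, 23, 9, 25, 37, 34, 27]


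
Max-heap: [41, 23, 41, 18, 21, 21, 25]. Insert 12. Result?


Append 12: [41, 23, 41, 18, 21, 21, 25, 12]
Bubble up: no swaps needed
Result: [41, 23, 41, 18, 21, 21, 25, 12]


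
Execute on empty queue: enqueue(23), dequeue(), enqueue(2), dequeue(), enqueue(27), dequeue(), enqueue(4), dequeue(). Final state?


enqueue(23) -> [23]
dequeue() returns 23 -> []
enqueue(2) -> [2]
dequeue() returns 2 -> []
enqueue(27) -> [27]
dequeue() returns 27 -> []
enqueue(4) -> [4]
dequeue() returns 4 -> []
Final queue (front to back): []


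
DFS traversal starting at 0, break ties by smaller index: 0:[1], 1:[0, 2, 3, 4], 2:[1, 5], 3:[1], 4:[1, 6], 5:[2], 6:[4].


DFS stack-based: start with [0]
Visit order: [0, 1, 2, 5, 3, 4, 6]


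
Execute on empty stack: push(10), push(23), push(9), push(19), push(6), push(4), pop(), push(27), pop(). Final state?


push(10) -> [10]
push(23) -> [10, 23]
push(9) -> [10, 23, 9]
push(19) -> [10, 23, 9, 19]
push(6) -> [10, 23, 9, 19, 6]
push(4) -> [10, 23, 9, 19, 6, 4]
pop() returns 4 -> [10, 23, 9, 19, 6]
push(27) -> [10, 23, 9, 19, 6, 27]
pop() returns 27 -> [10, 23, 9, 19, 6]
Final stack (bottom to top): [10, 23, 9, 19, 6]


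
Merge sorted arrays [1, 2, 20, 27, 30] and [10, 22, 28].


Compare heads, take smaller each step.
Merged: [1, 2, 10, 20, 22, 27, 28, 30]


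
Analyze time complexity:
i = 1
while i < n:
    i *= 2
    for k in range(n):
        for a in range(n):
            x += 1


Per nesting level: O(log n) * O(n) * O(n) = O(n^2 log n)
Complexity: O(n^2 log n)


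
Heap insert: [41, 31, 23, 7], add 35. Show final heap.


Append 35: [41, 31, 23, 7, 35]
Bubble up: swap idx 4(35) with idx 1(31)
Result: [41, 35, 23, 7, 31]


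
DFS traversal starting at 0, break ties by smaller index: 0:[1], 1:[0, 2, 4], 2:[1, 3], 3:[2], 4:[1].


DFS stack-based: start with [0]
Visit order: [0, 1, 2, 3, 4]


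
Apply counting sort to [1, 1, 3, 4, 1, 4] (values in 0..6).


Count array: [0, 3, 0, 1, 2, 0, 0]
Reconstruct: [1, 1, 1, 3, 4, 4]


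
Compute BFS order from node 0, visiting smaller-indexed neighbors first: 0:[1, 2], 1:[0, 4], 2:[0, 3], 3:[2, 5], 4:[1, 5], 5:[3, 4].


BFS queue: start with [0]
Visit order: [0, 1, 2, 4, 3, 5]


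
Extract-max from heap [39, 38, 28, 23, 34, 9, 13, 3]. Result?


Max = 39
Replace root with last, heapify down
Resulting heap: [38, 34, 28, 23, 3, 9, 13]


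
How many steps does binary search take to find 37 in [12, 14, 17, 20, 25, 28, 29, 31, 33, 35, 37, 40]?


Search for 37:
[0,11] mid=5 arr[5]=28
[6,11] mid=8 arr[8]=33
[9,11] mid=10 arr[10]=37
Total: 3 comparisons


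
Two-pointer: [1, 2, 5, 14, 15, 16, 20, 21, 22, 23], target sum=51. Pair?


Two pointers: lo=0, hi=9
No pair sums to 51


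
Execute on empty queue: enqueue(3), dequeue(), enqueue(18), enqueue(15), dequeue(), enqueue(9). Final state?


enqueue(3) -> [3]
dequeue() returns 3 -> []
enqueue(18) -> [18]
enqueue(15) -> [18, 15]
dequeue() returns 18 -> [15]
enqueue(9) -> [15, 9]
Final queue (front to back): [15, 9]


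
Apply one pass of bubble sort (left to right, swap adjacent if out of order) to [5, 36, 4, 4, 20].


After one pass: [5, 4, 4, 20, 36]


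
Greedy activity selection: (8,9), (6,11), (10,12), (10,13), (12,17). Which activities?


Greedy: pick earliest-ending, then skip overlaps.
Selected (3 activities): [(8, 9), (10, 12), (12, 17)]


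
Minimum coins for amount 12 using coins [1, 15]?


dp[0]=0; dp[i]=1+min(dp[i-c] for c in coins)
...dp[7]=7, dp[8]=8, dp[9]=9, dp[10]=10, dp[11]=11, dp[12]=12
Minimum coins for 12 = 12


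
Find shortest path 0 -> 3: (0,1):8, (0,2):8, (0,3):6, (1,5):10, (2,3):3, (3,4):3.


Dijkstra from 0:
Distances: {0: 0, 1: 8, 2: 8, 3: 6, 4: 9, 5: 18}
Shortest distance to 3 = 6, path = [0, 3]


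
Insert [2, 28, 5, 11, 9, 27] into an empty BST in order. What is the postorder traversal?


Root = 2; build tree by BST insertion.
Postorder traversal: [9, 27, 11, 5, 28, 2]


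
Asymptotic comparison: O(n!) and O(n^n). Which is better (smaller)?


factorial grows slower than n^n
O(n!) is asymptotically smaller; O(n^n) grows faster


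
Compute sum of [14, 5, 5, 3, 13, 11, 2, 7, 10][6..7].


Prefix sums: [0, 14, 19, 24, 27, 40, 51, 53, 60, 70]
Sum[6..7] = prefix[8] - prefix[6] = 60 - 51 = 9


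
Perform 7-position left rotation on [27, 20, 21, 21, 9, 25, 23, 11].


Left rotate by 7: [11, 27, 20, 21, 21, 9, 25, 23]


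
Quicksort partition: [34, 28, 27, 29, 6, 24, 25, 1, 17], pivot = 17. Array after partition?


Elements <= 17 go left of pivot.
Result: [6, 1, 17, 29, 34, 24, 25, 28, 27], pivot at index 2


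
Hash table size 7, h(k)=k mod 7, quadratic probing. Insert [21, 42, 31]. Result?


Insertions: 21->slot 0; 42->slot 1; 31->slot 3
Table: [21, 42, None, 31, None, None, None]


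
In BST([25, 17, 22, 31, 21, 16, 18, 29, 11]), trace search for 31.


BST root = 25
Search for 31: compare at each node
Path: [25, 31]


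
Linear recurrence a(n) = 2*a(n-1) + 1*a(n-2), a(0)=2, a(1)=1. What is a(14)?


Build bottom-up:
...a(12)=25342, a(13)=61181, a(14)=2*61181+1*25342=147704


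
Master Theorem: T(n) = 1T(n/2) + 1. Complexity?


a=1, b=2, c=0. log_2(1)=0 = c=0. Case 2: O(n^c log n) = O(log n)
Complexity: O(log n)


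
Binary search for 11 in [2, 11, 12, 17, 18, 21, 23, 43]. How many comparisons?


Search for 11:
[0,7] mid=3 arr[3]=17
[0,2] mid=1 arr[1]=11
Total: 2 comparisons


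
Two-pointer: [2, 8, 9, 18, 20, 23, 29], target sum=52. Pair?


Two pointers: lo=0, hi=6
Found pair: (23, 29) summing to 52


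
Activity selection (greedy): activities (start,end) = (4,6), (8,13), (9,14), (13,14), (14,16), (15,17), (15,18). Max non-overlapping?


Greedy: pick earliest-ending, then skip overlaps.
Selected (4 activities): [(4, 6), (8, 13), (13, 14), (14, 16)]


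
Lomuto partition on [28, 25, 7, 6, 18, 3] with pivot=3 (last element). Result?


Elements <= 3 go left of pivot.
Result: [3, 25, 7, 6, 18, 28], pivot at index 0


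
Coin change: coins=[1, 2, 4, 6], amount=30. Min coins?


dp[0]=0; dp[i]=1+min(dp[i-c] for c in coins)
...dp[25]=5, dp[26]=5, dp[27]=6, dp[28]=5, dp[29]=6, dp[30]=5
Minimum coins for 30 = 5


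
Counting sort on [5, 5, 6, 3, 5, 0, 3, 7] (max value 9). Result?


Count array: [1, 0, 0, 2, 0, 3, 1, 1, 0, 0]
Reconstruct: [0, 3, 3, 5, 5, 5, 6, 7]


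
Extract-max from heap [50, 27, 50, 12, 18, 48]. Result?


Max = 50
Replace root with last, heapify down
Resulting heap: [50, 27, 48, 12, 18]


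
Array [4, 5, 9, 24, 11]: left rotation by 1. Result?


Left rotate by 1: [5, 9, 24, 11, 4]


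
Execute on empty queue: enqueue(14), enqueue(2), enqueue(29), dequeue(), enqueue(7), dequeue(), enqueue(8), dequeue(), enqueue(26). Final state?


enqueue(14) -> [14]
enqueue(2) -> [14, 2]
enqueue(29) -> [14, 2, 29]
dequeue() returns 14 -> [2, 29]
enqueue(7) -> [2, 29, 7]
dequeue() returns 2 -> [29, 7]
enqueue(8) -> [29, 7, 8]
dequeue() returns 29 -> [7, 8]
enqueue(26) -> [7, 8, 26]
Final queue (front to back): [7, 8, 26]


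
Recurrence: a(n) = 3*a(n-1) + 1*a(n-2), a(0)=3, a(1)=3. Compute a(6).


Build bottom-up:
...a(4)=129, a(5)=426, a(6)=3*426+1*129=1407


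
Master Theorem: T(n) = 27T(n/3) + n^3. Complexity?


a=27, b=3, c=3. log_3(27)=3 = c=3. Case 2: O(n^c log n) = O(n^3 log n)
Complexity: O(n^3 log n)


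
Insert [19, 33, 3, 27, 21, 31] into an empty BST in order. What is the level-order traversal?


Root = 19; build tree by BST insertion.
Level-Order traversal: [19, 3, 33, 27, 21, 31]


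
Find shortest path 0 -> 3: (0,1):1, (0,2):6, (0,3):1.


Dijkstra from 0:
Distances: {0: 0, 1: 1, 2: 6, 3: 1}
Shortest distance to 3 = 1, path = [0, 3]


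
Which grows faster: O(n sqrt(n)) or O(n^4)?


n^1.5 grows slower than quartic
O(n sqrt(n)) is asymptotically smaller; O(n^4) grows faster


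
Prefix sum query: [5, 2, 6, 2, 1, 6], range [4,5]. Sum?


Prefix sums: [0, 5, 7, 13, 15, 16, 22]
Sum[4..5] = prefix[6] - prefix[4] = 22 - 15 = 7


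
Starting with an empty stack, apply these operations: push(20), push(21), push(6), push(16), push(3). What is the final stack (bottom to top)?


push(20) -> [20]
push(21) -> [20, 21]
push(6) -> [20, 21, 6]
push(16) -> [20, 21, 6, 16]
push(3) -> [20, 21, 6, 16, 3]
Final stack (bottom to top): [20, 21, 6, 16, 3]


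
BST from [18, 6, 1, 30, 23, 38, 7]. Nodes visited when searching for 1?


BST root = 18
Search for 1: compare at each node
Path: [18, 6, 1]


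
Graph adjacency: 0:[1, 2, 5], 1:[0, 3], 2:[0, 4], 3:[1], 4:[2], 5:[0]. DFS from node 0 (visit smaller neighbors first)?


DFS stack-based: start with [0]
Visit order: [0, 1, 3, 2, 4, 5]


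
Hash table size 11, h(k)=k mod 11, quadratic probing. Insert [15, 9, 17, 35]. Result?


Insertions: 15->slot 4; 9->slot 9; 17->slot 6; 35->slot 2
Table: [None, None, 35, None, 15, None, 17, None, None, 9, None]


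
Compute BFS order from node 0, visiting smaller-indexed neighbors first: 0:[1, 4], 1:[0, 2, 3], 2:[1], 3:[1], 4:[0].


BFS queue: start with [0]
Visit order: [0, 1, 4, 2, 3]


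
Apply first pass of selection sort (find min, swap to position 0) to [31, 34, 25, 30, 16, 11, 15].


After one pass: [11, 34, 25, 30, 16, 31, 15]


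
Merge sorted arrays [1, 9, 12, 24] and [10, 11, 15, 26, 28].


Compare heads, take smaller each step.
Merged: [1, 9, 10, 11, 12, 15, 24, 26, 28]


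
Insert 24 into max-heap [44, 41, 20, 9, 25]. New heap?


Append 24: [44, 41, 20, 9, 25, 24]
Bubble up: swap idx 5(24) with idx 2(20)
Result: [44, 41, 24, 9, 25, 20]


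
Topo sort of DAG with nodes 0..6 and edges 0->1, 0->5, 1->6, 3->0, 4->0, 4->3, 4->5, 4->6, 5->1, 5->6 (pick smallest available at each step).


Kahn's algorithm, process smallest node first
Order: [2, 4, 3, 0, 5, 1, 6]


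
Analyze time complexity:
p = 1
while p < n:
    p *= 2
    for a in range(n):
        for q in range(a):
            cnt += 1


Per nesting level: O(log n) * O(n) * O(n) [triangular over a] = O(n^2 log n)
Complexity: O(n^2 log n)


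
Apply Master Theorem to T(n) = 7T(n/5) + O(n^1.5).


a=7, b=5, c=1.5. log_5(7)=1.209 < c=1.5. Case 3: O(n^c) = O(n^1.500)
Complexity: O(n^1.500)


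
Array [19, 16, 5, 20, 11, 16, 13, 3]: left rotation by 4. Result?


Left rotate by 4: [11, 16, 13, 3, 19, 16, 5, 20]


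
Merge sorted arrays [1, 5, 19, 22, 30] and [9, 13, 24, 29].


Compare heads, take smaller each step.
Merged: [1, 5, 9, 13, 19, 22, 24, 29, 30]


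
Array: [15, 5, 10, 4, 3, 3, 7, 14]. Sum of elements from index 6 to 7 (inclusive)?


Prefix sums: [0, 15, 20, 30, 34, 37, 40, 47, 61]
Sum[6..7] = prefix[8] - prefix[6] = 61 - 40 = 21


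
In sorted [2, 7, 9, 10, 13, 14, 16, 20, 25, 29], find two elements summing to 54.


Two pointers: lo=0, hi=9
Found pair: (25, 29) summing to 54


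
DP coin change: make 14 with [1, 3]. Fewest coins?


dp[0]=0; dp[i]=1+min(dp[i-c] for c in coins)
...dp[9]=3, dp[10]=4, dp[11]=5, dp[12]=4, dp[13]=5, dp[14]=6
Minimum coins for 14 = 6


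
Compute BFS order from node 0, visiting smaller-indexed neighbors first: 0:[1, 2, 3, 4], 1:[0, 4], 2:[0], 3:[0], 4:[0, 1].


BFS queue: start with [0]
Visit order: [0, 1, 2, 3, 4]


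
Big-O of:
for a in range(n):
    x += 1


Per nesting level: O(n) = O(n)
Complexity: O(n)


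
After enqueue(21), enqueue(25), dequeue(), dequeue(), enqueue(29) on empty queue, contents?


enqueue(21) -> [21]
enqueue(25) -> [21, 25]
dequeue() returns 21 -> [25]
dequeue() returns 25 -> []
enqueue(29) -> [29]
Final queue (front to back): [29]


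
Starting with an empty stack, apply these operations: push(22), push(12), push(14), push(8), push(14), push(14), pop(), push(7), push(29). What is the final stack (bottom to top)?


push(22) -> [22]
push(12) -> [22, 12]
push(14) -> [22, 12, 14]
push(8) -> [22, 12, 14, 8]
push(14) -> [22, 12, 14, 8, 14]
push(14) -> [22, 12, 14, 8, 14, 14]
pop() returns 14 -> [22, 12, 14, 8, 14]
push(7) -> [22, 12, 14, 8, 14, 7]
push(29) -> [22, 12, 14, 8, 14, 7, 29]
Final stack (bottom to top): [22, 12, 14, 8, 14, 7, 29]


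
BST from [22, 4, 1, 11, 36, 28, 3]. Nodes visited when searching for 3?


BST root = 22
Search for 3: compare at each node
Path: [22, 4, 1, 3]


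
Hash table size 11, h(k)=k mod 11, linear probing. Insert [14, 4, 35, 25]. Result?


Insertions: 14->slot 3; 4->slot 4; 35->slot 2; 25->slot 5
Table: [None, None, 35, 14, 4, 25, None, None, None, None, None]


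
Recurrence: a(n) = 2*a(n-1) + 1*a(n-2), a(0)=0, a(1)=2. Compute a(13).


Build bottom-up:
...a(11)=11482, a(12)=27720, a(13)=2*27720+1*11482=66922


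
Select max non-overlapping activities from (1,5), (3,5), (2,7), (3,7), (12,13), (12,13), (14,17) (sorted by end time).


Greedy: pick earliest-ending, then skip overlaps.
Selected (3 activities): [(1, 5), (12, 13), (14, 17)]


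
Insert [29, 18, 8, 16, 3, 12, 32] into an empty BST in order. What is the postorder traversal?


Root = 29; build tree by BST insertion.
Postorder traversal: [3, 12, 16, 8, 18, 32, 29]


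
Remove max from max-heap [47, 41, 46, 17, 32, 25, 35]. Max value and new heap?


Max = 47
Replace root with last, heapify down
Resulting heap: [46, 41, 35, 17, 32, 25]


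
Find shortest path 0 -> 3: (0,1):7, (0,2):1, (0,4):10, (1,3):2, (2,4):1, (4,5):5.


Dijkstra from 0:
Distances: {0: 0, 1: 7, 2: 1, 3: 9, 4: 2, 5: 7}
Shortest distance to 3 = 9, path = [0, 1, 3]


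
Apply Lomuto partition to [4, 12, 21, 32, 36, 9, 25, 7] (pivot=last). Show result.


Elements <= 7 go left of pivot.
Result: [4, 7, 21, 32, 36, 9, 25, 12], pivot at index 1


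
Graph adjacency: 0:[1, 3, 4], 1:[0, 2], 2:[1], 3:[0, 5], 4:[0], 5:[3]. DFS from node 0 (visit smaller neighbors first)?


DFS stack-based: start with [0]
Visit order: [0, 1, 2, 3, 5, 4]


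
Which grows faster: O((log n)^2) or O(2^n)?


polylogarithmic grows slower than exponential
O((log n)^2) is asymptotically smaller; O(2^n) grows faster


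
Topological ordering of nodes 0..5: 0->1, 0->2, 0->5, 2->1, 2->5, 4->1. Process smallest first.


Kahn's algorithm, process smallest node first
Order: [0, 2, 3, 4, 1, 5]


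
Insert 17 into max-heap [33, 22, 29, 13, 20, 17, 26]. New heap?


Append 17: [33, 22, 29, 13, 20, 17, 26, 17]
Bubble up: swap idx 7(17) with idx 3(13)
Result: [33, 22, 29, 17, 20, 17, 26, 13]


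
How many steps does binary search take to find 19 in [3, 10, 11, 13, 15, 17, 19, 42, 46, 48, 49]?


Search for 19:
[0,10] mid=5 arr[5]=17
[6,10] mid=8 arr[8]=46
[6,7] mid=6 arr[6]=19
Total: 3 comparisons


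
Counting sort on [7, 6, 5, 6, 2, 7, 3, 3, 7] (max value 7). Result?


Count array: [0, 0, 1, 2, 0, 1, 2, 3]
Reconstruct: [2, 3, 3, 5, 6, 6, 7, 7, 7]


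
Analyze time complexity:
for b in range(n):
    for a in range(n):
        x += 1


Per nesting level: O(n) * O(n) = O(n^2)
Complexity: O(n^2)


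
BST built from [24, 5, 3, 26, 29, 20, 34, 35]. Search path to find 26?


BST root = 24
Search for 26: compare at each node
Path: [24, 26]


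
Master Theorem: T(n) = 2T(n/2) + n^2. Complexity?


a=2, b=2, c=2. log_2(2)=1 < c=2. Case 3: O(n^c) = O(n^2)
Complexity: O(n^2)


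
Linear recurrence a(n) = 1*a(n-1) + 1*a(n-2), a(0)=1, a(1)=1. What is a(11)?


Build bottom-up:
...a(9)=55, a(10)=89, a(11)=1*89+1*55=144


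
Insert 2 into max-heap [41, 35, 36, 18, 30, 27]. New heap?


Append 2: [41, 35, 36, 18, 30, 27, 2]
Bubble up: no swaps needed
Result: [41, 35, 36, 18, 30, 27, 2]


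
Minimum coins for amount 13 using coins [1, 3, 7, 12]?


dp[0]=0; dp[i]=1+min(dp[i-c] for c in coins)
...dp[8]=2, dp[9]=3, dp[10]=2, dp[11]=3, dp[12]=1, dp[13]=2
Minimum coins for 13 = 2


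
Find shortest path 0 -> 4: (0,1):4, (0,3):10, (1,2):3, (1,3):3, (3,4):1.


Dijkstra from 0:
Distances: {0: 0, 1: 4, 2: 7, 3: 7, 4: 8}
Shortest distance to 4 = 8, path = [0, 1, 3, 4]


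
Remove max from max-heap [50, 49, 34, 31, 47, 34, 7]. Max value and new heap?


Max = 50
Replace root with last, heapify down
Resulting heap: [49, 47, 34, 31, 7, 34]


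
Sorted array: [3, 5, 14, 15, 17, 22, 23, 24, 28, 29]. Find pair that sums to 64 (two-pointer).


Two pointers: lo=0, hi=9
No pair sums to 64


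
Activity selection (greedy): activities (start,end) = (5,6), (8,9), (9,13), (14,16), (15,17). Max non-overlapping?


Greedy: pick earliest-ending, then skip overlaps.
Selected (4 activities): [(5, 6), (8, 9), (9, 13), (14, 16)]


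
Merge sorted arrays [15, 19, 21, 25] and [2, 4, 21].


Compare heads, take smaller each step.
Merged: [2, 4, 15, 19, 21, 21, 25]


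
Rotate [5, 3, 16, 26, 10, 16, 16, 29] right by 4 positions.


Right rotate by 4: [10, 16, 16, 29, 5, 3, 16, 26]


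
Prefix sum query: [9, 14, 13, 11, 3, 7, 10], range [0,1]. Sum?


Prefix sums: [0, 9, 23, 36, 47, 50, 57, 67]
Sum[0..1] = prefix[2] - prefix[0] = 23 - 0 = 23


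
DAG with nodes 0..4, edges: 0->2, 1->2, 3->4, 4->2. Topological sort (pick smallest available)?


Kahn's algorithm, process smallest node first
Order: [0, 1, 3, 4, 2]


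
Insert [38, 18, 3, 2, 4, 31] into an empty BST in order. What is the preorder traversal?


Root = 38; build tree by BST insertion.
Preorder traversal: [38, 18, 3, 2, 4, 31]


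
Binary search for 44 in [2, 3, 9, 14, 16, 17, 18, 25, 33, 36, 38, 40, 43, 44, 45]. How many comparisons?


Search for 44:
[0,14] mid=7 arr[7]=25
[8,14] mid=11 arr[11]=40
[12,14] mid=13 arr[13]=44
Total: 3 comparisons


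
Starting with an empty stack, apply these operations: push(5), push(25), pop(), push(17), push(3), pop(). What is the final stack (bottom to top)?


push(5) -> [5]
push(25) -> [5, 25]
pop() returns 25 -> [5]
push(17) -> [5, 17]
push(3) -> [5, 17, 3]
pop() returns 3 -> [5, 17]
Final stack (bottom to top): [5, 17]


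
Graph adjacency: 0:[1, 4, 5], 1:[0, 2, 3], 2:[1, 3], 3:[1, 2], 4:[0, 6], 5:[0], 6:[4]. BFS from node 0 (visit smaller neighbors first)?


BFS queue: start with [0]
Visit order: [0, 1, 4, 5, 2, 3, 6]


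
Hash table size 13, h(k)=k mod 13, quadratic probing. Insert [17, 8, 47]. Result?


Insertions: 17->slot 4; 8->slot 8; 47->slot 9
Table: [None, None, None, None, 17, None, None, None, 8, 47, None, None, None]


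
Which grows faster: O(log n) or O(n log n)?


logarithmic grows slower than linearithmic
O(log n) is asymptotically smaller; O(n log n) grows faster


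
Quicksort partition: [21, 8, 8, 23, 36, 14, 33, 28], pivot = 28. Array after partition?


Elements <= 28 go left of pivot.
Result: [21, 8, 8, 23, 14, 28, 33, 36], pivot at index 5


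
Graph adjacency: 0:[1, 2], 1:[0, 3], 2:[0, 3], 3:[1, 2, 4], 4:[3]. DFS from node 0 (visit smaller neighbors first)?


DFS stack-based: start with [0]
Visit order: [0, 1, 3, 2, 4]


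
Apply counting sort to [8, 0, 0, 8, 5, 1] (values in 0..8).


Count array: [2, 1, 0, 0, 0, 1, 0, 0, 2]
Reconstruct: [0, 0, 1, 5, 8, 8]


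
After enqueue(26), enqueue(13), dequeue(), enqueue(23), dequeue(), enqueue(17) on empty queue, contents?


enqueue(26) -> [26]
enqueue(13) -> [26, 13]
dequeue() returns 26 -> [13]
enqueue(23) -> [13, 23]
dequeue() returns 13 -> [23]
enqueue(17) -> [23, 17]
Final queue (front to back): [23, 17]


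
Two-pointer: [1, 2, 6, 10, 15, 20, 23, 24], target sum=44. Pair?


Two pointers: lo=0, hi=7
Found pair: (20, 24) summing to 44


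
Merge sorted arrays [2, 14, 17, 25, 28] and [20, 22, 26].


Compare heads, take smaller each step.
Merged: [2, 14, 17, 20, 22, 25, 26, 28]


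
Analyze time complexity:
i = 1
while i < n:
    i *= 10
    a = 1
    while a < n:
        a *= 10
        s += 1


Per nesting level: O(log n) * O(log n) = O((log n)^2)
Complexity: O((log n)^2)


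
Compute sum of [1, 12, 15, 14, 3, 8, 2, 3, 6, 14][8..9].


Prefix sums: [0, 1, 13, 28, 42, 45, 53, 55, 58, 64, 78]
Sum[8..9] = prefix[10] - prefix[8] = 78 - 58 = 20


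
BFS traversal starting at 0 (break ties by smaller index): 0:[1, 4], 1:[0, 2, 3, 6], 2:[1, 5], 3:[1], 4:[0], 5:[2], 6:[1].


BFS queue: start with [0]
Visit order: [0, 1, 4, 2, 3, 6, 5]


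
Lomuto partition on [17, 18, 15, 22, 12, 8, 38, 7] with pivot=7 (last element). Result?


Elements <= 7 go left of pivot.
Result: [7, 18, 15, 22, 12, 8, 38, 17], pivot at index 0


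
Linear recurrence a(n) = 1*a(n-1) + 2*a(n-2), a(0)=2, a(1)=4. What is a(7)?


Build bottom-up:
...a(5)=64, a(6)=128, a(7)=1*128+2*64=256


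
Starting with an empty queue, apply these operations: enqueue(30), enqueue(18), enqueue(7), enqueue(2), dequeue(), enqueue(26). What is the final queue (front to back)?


enqueue(30) -> [30]
enqueue(18) -> [30, 18]
enqueue(7) -> [30, 18, 7]
enqueue(2) -> [30, 18, 7, 2]
dequeue() returns 30 -> [18, 7, 2]
enqueue(26) -> [18, 7, 2, 26]
Final queue (front to back): [18, 7, 2, 26]


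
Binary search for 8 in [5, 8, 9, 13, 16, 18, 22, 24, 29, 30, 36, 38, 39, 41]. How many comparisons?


Search for 8:
[0,13] mid=6 arr[6]=22
[0,5] mid=2 arr[2]=9
[0,1] mid=0 arr[0]=5
[1,1] mid=1 arr[1]=8
Total: 4 comparisons


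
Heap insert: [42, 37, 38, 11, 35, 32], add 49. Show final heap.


Append 49: [42, 37, 38, 11, 35, 32, 49]
Bubble up: swap idx 6(49) with idx 2(38); swap idx 2(49) with idx 0(42)
Result: [49, 37, 42, 11, 35, 32, 38]


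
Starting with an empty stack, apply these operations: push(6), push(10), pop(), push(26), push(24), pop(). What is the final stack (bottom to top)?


push(6) -> [6]
push(10) -> [6, 10]
pop() returns 10 -> [6]
push(26) -> [6, 26]
push(24) -> [6, 26, 24]
pop() returns 24 -> [6, 26]
Final stack (bottom to top): [6, 26]


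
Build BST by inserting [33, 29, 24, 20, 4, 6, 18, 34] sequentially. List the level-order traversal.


Root = 33; build tree by BST insertion.
Level-Order traversal: [33, 29, 34, 24, 20, 4, 6, 18]


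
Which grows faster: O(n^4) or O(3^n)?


quartic grows slower than exponential (base 3)
O(n^4) is asymptotically smaller; O(3^n) grows faster


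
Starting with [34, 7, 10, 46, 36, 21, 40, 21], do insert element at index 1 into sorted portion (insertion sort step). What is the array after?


After one pass: [7, 34, 10, 46, 36, 21, 40, 21]


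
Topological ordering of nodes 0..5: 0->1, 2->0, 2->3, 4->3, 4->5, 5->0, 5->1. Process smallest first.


Kahn's algorithm, process smallest node first
Order: [2, 4, 3, 5, 0, 1]


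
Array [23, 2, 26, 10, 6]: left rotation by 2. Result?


Left rotate by 2: [26, 10, 6, 23, 2]


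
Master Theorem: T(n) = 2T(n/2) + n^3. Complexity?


a=2, b=2, c=3. log_2(2)=1 < c=3. Case 3: O(n^c) = O(n^3)
Complexity: O(n^3)


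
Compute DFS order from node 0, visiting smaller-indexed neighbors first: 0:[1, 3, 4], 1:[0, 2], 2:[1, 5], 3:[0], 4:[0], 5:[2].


DFS stack-based: start with [0]
Visit order: [0, 1, 2, 5, 3, 4]


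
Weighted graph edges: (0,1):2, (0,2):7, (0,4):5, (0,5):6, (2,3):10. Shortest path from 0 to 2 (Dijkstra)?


Dijkstra from 0:
Distances: {0: 0, 1: 2, 2: 7, 3: 17, 4: 5, 5: 6}
Shortest distance to 2 = 7, path = [0, 2]


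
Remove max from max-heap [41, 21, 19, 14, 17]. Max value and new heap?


Max = 41
Replace root with last, heapify down
Resulting heap: [21, 17, 19, 14]


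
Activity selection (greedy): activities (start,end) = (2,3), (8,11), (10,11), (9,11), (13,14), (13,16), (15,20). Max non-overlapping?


Greedy: pick earliest-ending, then skip overlaps.
Selected (4 activities): [(2, 3), (8, 11), (13, 14), (15, 20)]


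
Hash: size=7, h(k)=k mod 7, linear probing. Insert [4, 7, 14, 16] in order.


Insertions: 4->slot 4; 7->slot 0; 14->slot 1; 16->slot 2
Table: [7, 14, 16, None, 4, None, None]


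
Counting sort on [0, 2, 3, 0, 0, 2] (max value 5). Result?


Count array: [3, 0, 2, 1, 0, 0]
Reconstruct: [0, 0, 0, 2, 2, 3]


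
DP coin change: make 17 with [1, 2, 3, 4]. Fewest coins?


dp[0]=0; dp[i]=1+min(dp[i-c] for c in coins)
...dp[12]=3, dp[13]=4, dp[14]=4, dp[15]=4, dp[16]=4, dp[17]=5
Minimum coins for 17 = 5


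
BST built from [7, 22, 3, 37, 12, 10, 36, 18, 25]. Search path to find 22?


BST root = 7
Search for 22: compare at each node
Path: [7, 22]


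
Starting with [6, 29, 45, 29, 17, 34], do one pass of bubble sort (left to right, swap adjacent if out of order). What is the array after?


After one pass: [6, 29, 29, 17, 34, 45]


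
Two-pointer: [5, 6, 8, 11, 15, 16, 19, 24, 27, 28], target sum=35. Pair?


Two pointers: lo=0, hi=9
Found pair: (8, 27) summing to 35


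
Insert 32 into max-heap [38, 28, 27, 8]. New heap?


Append 32: [38, 28, 27, 8, 32]
Bubble up: swap idx 4(32) with idx 1(28)
Result: [38, 32, 27, 8, 28]


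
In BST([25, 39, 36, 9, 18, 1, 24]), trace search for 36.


BST root = 25
Search for 36: compare at each node
Path: [25, 39, 36]


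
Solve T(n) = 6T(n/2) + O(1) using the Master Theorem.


a=6, b=2, c=0. log_2(6)=2.585 > c=0. Case 1: O(n^log_b(a)) = O(n^2.585)
Complexity: O(n^2.585)


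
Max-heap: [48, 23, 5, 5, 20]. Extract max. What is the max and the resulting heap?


Max = 48
Replace root with last, heapify down
Resulting heap: [23, 20, 5, 5]


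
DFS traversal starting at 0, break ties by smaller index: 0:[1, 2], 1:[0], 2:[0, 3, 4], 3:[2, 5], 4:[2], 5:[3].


DFS stack-based: start with [0]
Visit order: [0, 1, 2, 3, 5, 4]


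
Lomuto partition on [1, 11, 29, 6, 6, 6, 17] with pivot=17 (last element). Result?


Elements <= 17 go left of pivot.
Result: [1, 11, 6, 6, 6, 17, 29], pivot at index 5


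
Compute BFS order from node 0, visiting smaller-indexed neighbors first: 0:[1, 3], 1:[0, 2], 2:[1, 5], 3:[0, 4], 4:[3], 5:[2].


BFS queue: start with [0]
Visit order: [0, 1, 3, 2, 4, 5]


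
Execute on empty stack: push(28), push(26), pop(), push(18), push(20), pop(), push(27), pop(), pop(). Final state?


push(28) -> [28]
push(26) -> [28, 26]
pop() returns 26 -> [28]
push(18) -> [28, 18]
push(20) -> [28, 18, 20]
pop() returns 20 -> [28, 18]
push(27) -> [28, 18, 27]
pop() returns 27 -> [28, 18]
pop() returns 18 -> [28]
Final stack (bottom to top): [28]


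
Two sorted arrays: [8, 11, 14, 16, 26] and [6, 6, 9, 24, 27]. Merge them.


Compare heads, take smaller each step.
Merged: [6, 6, 8, 9, 11, 14, 16, 24, 26, 27]


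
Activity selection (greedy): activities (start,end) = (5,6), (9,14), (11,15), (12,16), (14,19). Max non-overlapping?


Greedy: pick earliest-ending, then skip overlaps.
Selected (3 activities): [(5, 6), (9, 14), (14, 19)]


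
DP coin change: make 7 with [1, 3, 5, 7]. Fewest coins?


dp[0]=0; dp[i]=1+min(dp[i-c] for c in coins)
...dp[2]=2, dp[3]=1, dp[4]=2, dp[5]=1, dp[6]=2, dp[7]=1
Minimum coins for 7 = 1


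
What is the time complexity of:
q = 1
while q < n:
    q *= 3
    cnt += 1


Per nesting level: O(log n) = O(log n)
Complexity: O(log n)


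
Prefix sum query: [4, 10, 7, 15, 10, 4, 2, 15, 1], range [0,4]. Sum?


Prefix sums: [0, 4, 14, 21, 36, 46, 50, 52, 67, 68]
Sum[0..4] = prefix[5] - prefix[0] = 46 - 0 = 46


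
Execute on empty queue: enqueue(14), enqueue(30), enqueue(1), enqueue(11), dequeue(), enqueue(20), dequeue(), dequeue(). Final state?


enqueue(14) -> [14]
enqueue(30) -> [14, 30]
enqueue(1) -> [14, 30, 1]
enqueue(11) -> [14, 30, 1, 11]
dequeue() returns 14 -> [30, 1, 11]
enqueue(20) -> [30, 1, 11, 20]
dequeue() returns 30 -> [1, 11, 20]
dequeue() returns 1 -> [11, 20]
Final queue (front to back): [11, 20]


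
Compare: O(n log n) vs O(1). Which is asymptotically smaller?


constant grows slower than linearithmic
O(1) is asymptotically smaller; O(n log n) grows faster


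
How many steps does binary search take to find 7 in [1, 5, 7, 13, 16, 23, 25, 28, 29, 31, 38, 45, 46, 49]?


Search for 7:
[0,13] mid=6 arr[6]=25
[0,5] mid=2 arr[2]=7
Total: 2 comparisons


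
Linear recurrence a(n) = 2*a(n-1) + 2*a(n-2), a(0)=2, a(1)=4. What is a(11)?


Build bottom-up:
...a(9)=13376, a(10)=36544, a(11)=2*36544+2*13376=99840


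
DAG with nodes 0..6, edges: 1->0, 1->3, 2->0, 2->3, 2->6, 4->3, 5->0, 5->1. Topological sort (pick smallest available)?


Kahn's algorithm, process smallest node first
Order: [2, 4, 5, 1, 0, 3, 6]


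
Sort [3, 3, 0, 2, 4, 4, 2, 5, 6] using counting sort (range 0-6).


Count array: [1, 0, 2, 2, 2, 1, 1]
Reconstruct: [0, 2, 2, 3, 3, 4, 4, 5, 6]


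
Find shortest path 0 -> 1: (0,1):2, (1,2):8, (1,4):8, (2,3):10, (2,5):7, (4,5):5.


Dijkstra from 0:
Distances: {0: 0, 1: 2, 2: 10, 3: 20, 4: 10, 5: 15}
Shortest distance to 1 = 2, path = [0, 1]


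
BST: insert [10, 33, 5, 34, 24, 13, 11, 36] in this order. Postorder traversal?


Root = 10; build tree by BST insertion.
Postorder traversal: [5, 11, 13, 24, 36, 34, 33, 10]


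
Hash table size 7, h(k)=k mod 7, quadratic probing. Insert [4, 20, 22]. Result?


Insertions: 4->slot 4; 20->slot 6; 22->slot 1
Table: [None, 22, None, None, 4, None, 20]


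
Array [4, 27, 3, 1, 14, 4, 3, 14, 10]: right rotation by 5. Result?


Right rotate by 5: [14, 4, 3, 14, 10, 4, 27, 3, 1]


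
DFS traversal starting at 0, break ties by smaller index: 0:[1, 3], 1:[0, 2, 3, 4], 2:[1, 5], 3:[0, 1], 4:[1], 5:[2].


DFS stack-based: start with [0]
Visit order: [0, 1, 2, 5, 3, 4]


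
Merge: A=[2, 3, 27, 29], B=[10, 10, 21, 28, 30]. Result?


Compare heads, take smaller each step.
Merged: [2, 3, 10, 10, 21, 27, 28, 29, 30]


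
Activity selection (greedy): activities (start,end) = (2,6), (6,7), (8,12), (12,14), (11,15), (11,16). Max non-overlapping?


Greedy: pick earliest-ending, then skip overlaps.
Selected (4 activities): [(2, 6), (6, 7), (8, 12), (12, 14)]


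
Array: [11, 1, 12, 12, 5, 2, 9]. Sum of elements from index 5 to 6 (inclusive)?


Prefix sums: [0, 11, 12, 24, 36, 41, 43, 52]
Sum[5..6] = prefix[7] - prefix[5] = 52 - 41 = 11
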